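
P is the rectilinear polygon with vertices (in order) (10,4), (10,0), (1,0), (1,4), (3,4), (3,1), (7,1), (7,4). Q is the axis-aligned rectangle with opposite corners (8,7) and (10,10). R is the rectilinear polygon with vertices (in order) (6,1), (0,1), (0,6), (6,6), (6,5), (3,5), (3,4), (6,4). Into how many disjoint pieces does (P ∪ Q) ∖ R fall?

(P ∪ Q) ∖ R splits into 2 disjoint pieces (area 18, area 6).

2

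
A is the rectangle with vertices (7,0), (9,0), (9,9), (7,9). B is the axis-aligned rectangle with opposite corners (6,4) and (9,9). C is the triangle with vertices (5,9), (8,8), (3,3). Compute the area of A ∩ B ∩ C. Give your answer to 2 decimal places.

0.67

The intersection is the polygon with vertices (7,8.333), (8,8), (7,7).
By the shoelace formula its area is 0.67.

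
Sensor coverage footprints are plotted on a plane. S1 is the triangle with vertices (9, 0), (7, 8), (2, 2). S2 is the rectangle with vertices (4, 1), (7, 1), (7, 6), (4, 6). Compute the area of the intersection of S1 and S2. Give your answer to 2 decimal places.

13.61

The intersection is the polygon with vertices (5.333,6), (7,6), (7,1), (5.5,1), (4,1.429), (4,4.4).
By the shoelace formula its area is 13.61.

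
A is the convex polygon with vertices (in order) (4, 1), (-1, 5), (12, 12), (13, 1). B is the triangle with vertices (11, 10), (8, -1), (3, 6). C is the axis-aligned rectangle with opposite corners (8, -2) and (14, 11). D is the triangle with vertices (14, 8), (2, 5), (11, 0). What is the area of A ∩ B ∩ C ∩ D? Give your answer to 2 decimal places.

7.39

The intersection is the polygon with vertices (8.632,1.316), (8,1.667), (8,6.5), (10.195,7.049).
By the shoelace formula its area is 7.39.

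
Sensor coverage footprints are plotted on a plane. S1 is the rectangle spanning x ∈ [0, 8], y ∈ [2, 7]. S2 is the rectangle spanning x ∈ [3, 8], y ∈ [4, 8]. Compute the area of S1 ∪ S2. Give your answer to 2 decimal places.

45.00

By inclusion–exclusion:
Individual areas: |S1| = 40, |S2| = 20.
|S1∩S2|: x∈[3,8], y∈[4,7] → 5·3 = 15.
|S1 ∪ S2| = 60 − 15 = 45.00.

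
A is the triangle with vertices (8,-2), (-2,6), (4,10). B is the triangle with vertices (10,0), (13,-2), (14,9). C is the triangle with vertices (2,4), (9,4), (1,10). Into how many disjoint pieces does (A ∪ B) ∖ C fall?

(A ∪ B) ∖ C splits into 3 disjoint pieces (area 25.7, area 2.9118, area 17.5).

3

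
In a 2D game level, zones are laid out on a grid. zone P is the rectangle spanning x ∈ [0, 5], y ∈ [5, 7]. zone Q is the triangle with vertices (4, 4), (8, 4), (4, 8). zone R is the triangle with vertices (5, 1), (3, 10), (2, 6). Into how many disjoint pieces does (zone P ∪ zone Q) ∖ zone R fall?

2

(zone P ∪ zone Q) ∖ zone R splits into 2 disjoint pieces (area 4.425, area 8).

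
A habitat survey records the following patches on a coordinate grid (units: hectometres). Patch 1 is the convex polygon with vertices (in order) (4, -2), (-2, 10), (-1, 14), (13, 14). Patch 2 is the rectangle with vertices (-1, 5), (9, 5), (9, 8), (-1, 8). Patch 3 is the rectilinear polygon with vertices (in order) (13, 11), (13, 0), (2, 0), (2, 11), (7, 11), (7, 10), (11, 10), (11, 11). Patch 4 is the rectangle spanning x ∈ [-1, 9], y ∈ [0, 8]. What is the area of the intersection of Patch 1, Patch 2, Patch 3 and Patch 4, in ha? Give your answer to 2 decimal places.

20.00

The intersection is the polygon with vertices (9,6.889), (7.938,5), (2,5), (2,8), (9,8).
By the shoelace formula its area is 20.00.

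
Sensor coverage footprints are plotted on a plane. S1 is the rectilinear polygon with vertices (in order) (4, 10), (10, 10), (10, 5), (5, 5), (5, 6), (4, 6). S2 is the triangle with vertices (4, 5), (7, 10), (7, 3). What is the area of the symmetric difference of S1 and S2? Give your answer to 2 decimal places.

25.90

|S1| = 29, |S2| = 10.5, |S1∩S2| = 6.8.
|S1 △ S2| = |S1| + |S2| − 2·|S1∩S2| = 29 + 10.5 − 13.6 = 25.90.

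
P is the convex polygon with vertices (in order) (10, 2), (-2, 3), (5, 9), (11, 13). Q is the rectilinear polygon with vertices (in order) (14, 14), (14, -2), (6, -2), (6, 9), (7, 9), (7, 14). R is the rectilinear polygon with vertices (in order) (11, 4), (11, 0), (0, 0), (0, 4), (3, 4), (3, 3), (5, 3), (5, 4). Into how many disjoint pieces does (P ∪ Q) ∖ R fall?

1

(P ∪ Q) ∖ R is a single connected region.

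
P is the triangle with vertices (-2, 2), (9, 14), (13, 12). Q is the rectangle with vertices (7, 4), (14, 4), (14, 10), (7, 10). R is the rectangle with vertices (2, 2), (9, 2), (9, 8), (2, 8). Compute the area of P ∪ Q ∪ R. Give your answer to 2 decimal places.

100.89

By inclusion–exclusion:
Individual areas: |P| = 35, |Q| = 42, |R| = 42.
|P∩Q| = 3.
|P∩R| = 7.1061.
|Q∩R|: x∈[7,9], y∈[4,8] → 2·4 = 8.
|P∩Q∩R| = 0.
|P ∪ Q ∪ R| = 119 − 18.1061 + 0 = 100.89.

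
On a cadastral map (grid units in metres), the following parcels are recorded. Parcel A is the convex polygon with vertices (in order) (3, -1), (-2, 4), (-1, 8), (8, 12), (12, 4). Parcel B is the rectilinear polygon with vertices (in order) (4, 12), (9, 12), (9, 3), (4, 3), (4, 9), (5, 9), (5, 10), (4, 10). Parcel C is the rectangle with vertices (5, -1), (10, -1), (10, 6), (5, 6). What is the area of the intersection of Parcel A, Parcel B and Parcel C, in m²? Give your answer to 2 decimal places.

The intersection is the polygon with vertices (9,3), (5,3), (5,6), (9,6).
By the shoelace formula its area is 12.00.

12.00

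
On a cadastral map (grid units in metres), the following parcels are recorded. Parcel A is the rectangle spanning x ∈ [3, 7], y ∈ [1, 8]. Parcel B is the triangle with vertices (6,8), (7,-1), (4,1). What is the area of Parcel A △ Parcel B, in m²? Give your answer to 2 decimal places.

21.06

|Parcel A| = 28, |Parcel B| = 12.5, |Parcel A∩Parcel B| = 9.7222.
|Parcel A △ Parcel B| = |Parcel A| + |Parcel B| − 2·|Parcel A∩Parcel B| = 28 + 12.5 − 19.4444 = 21.06.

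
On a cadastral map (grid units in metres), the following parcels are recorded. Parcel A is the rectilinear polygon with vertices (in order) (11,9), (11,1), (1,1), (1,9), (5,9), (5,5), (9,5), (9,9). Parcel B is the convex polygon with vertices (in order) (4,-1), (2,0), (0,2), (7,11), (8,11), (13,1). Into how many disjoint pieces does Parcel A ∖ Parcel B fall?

Parcel A ∖ Parcel B splits into 2 disjoint pieces (area 4, area 12.5714).

2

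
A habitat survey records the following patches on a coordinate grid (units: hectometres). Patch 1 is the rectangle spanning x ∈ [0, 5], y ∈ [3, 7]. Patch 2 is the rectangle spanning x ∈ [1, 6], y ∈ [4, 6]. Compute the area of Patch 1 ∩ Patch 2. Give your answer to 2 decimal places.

|Patch 1∩Patch 2|: x∈[1,5], y∈[4,6] → 4·2 = 8.

8.00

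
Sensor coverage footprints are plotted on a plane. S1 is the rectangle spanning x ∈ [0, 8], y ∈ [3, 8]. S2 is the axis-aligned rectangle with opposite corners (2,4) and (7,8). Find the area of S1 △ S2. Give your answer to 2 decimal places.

20.00

|S1∩S2|: x∈[2,7], y∈[4,8] → 5·4 = 20.
|S1 △ S2| = |S1| + |S2| − 2·|S1∩S2| = 40 + 20 − 40 = 20.00.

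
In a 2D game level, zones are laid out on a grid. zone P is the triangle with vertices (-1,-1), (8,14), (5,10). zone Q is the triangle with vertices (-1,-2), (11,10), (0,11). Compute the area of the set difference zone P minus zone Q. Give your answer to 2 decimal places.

|zone P| = 4.5, |zone P∩zone Q| = 3.5744.
|zone P ∖ zone Q| = |zone P| − |zone P∩zone Q| = 4.5 − 3.5744 = 0.93.

0.93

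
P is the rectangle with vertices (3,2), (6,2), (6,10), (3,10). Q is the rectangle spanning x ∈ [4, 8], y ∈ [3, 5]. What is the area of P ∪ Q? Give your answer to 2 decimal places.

By inclusion–exclusion:
Individual areas: |P| = 24, |Q| = 8.
|P∩Q|: x∈[4,6], y∈[3,5] → 2·2 = 4.
|P ∪ Q| = 32 − 4 = 28.00.

28.00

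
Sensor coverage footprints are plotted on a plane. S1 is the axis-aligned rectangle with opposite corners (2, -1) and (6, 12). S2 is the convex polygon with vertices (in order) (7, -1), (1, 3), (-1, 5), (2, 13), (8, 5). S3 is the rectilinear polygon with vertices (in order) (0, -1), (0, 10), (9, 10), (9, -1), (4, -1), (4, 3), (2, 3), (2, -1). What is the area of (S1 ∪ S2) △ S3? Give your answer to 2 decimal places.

|S1 ∪ S2| = 80.0417.
|(S1 ∪ S2) ∩ S3| = 60.1458.
|(S1 ∪ S2) △ S3| = 80.0417 + 91 − 120.2917 = 50.75.

50.75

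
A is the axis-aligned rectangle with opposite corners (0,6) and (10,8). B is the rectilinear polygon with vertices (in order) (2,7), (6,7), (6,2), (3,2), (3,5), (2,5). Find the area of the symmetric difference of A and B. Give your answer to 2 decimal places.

29.00

|A| = 20, |B| = 17, |A∩B| = 4.
|A △ B| = |A| + |B| − 2·|A∩B| = 20 + 17 − 8 = 29.00.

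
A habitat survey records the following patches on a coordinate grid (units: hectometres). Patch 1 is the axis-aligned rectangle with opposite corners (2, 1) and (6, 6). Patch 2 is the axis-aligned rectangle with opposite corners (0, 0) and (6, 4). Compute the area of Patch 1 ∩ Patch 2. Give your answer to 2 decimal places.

12.00

|Patch 1∩Patch 2|: x∈[2,6], y∈[1,4] → 4·3 = 12.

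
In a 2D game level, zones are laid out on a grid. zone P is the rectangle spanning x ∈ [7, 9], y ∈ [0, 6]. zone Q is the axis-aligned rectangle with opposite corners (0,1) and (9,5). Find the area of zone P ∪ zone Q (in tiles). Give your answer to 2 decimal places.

By inclusion–exclusion:
Individual areas: |zone P| = 12, |zone Q| = 36.
|zone P∩zone Q|: x∈[7,9], y∈[1,5] → 2·4 = 8.
|zone P ∪ zone Q| = 48 − 8 = 40.00.

40.00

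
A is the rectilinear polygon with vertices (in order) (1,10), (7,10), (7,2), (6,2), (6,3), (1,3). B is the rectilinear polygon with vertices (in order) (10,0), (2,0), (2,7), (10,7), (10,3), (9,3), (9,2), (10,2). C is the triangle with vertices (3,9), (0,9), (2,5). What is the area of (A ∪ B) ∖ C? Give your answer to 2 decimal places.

|A ∪ B| = 77.
|(A ∪ B) ∩ C| = 5.
|(A ∪ B) ∖ C| = 77 − 5 = 72.00.

72.00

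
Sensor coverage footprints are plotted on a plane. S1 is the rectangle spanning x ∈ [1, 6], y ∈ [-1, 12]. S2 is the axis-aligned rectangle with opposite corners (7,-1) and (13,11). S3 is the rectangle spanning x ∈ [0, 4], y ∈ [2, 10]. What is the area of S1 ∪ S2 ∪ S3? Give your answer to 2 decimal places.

145.00

By inclusion–exclusion:
Individual areas: |S1| = 65, |S2| = 72, |S3| = 32.
|S1∩S2| = 0 (no overlap).
|S1∩S3|: x∈[1,4], y∈[2,10] → 3·8 = 24.
|S2∩S3| = 0 (no overlap).
|S1∩S2∩S3| = 0.
|S1 ∪ S2 ∪ S3| = 169 − 24 + 0 = 145.00.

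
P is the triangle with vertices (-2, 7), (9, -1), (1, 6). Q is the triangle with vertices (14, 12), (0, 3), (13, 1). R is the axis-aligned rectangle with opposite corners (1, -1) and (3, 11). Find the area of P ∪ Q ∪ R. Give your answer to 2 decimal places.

By inclusion–exclusion:
Individual areas: |P| = 6.5, |Q| = 72.5, |R| = 24.
|P∩Q| = 2.1793.
|P∩R| = 2.0682.
|Q∩R| = 3.1868.
|P∩Q∩R| = 0.742.
|P ∪ Q ∪ R| = 103 − 7.4343 + 0.742 = 96.31.

96.31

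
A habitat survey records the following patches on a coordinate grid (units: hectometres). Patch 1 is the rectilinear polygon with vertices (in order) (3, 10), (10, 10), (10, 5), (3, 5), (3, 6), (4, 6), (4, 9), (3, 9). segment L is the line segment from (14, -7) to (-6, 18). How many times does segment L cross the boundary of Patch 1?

The segment meets the boundary at (3.6,6), (4.4,5).

2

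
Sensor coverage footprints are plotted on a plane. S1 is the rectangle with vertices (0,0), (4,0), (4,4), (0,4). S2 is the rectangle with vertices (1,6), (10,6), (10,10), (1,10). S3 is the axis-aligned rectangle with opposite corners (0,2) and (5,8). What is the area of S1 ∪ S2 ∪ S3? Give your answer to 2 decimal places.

By inclusion–exclusion:
Individual areas: |S1| = 16, |S2| = 36, |S3| = 30.
|S1∩S2| = 0 (no overlap).
|S1∩S3|: x∈[0,4], y∈[2,4] → 4·2 = 8.
|S2∩S3|: x∈[1,5], y∈[6,8] → 4·2 = 8.
|S1∩S2∩S3| = 0.
|S1 ∪ S2 ∪ S3| = 82 − 16 + 0 = 66.00.

66.00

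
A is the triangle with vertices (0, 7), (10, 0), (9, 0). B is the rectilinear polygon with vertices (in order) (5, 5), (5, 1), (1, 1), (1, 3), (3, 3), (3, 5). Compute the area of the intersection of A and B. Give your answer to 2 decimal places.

The intersection is the polygon with vertices (5,3.5), (5,3.111), (3,4.667), (3,4.9).
By the shoelace formula its area is 0.62.

0.62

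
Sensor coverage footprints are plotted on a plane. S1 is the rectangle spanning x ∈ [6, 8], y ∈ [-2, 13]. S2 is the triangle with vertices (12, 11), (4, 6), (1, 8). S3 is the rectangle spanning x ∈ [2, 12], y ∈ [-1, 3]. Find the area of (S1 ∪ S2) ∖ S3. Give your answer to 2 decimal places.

|S1 ∪ S2| = 41.9773.
|(S1 ∪ S2) ∩ S3| = 8.
|(S1 ∪ S2) ∖ S3| = 41.9773 − 8 = 33.98.

33.98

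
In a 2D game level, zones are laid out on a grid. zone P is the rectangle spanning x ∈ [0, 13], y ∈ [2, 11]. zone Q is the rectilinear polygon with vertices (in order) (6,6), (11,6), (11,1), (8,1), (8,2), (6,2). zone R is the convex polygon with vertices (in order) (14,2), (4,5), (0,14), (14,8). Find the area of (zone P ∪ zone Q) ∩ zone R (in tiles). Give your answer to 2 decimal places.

66.44

The region (zone P ∪ zone Q) ∩ zone R is the polygon with vertices (7,11), (13,8.429), (13,2.3), (4,5), (1.333,11).
By the shoelace formula its area is 66.44.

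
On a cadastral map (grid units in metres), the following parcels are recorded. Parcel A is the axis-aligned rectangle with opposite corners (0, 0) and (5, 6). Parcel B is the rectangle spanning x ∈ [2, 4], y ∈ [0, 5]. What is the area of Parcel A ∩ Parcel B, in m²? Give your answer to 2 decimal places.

|Parcel A∩Parcel B|: x∈[2,4], y∈[0,5] → 2·5 = 10.

10.00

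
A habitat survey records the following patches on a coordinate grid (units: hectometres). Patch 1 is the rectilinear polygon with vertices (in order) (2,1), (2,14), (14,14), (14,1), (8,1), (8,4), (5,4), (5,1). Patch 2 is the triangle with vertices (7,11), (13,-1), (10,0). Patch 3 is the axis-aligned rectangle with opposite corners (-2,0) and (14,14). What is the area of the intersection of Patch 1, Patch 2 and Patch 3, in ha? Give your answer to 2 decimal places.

The intersection is the polygon with vertices (7,11), (12,1), (9.727,1).
By the shoelace formula its area is 11.36.

11.36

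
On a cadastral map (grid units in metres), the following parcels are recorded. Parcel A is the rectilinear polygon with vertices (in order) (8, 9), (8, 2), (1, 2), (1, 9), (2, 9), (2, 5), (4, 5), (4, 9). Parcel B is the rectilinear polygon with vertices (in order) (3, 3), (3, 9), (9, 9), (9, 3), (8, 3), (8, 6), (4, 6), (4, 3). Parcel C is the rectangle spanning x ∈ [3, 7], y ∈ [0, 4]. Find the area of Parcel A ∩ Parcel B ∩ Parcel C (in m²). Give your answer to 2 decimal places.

The intersection is the polygon with vertices (3,3), (3,4), (4,4), (4,3).
By the shoelace formula its area is 1.00.

1.00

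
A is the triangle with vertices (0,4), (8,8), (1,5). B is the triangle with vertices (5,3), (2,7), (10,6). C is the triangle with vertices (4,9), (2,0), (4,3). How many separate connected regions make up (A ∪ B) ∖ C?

(A ∪ B) ∖ C splits into 2 disjoint pieces (area 2.2017, area 12.3995).

2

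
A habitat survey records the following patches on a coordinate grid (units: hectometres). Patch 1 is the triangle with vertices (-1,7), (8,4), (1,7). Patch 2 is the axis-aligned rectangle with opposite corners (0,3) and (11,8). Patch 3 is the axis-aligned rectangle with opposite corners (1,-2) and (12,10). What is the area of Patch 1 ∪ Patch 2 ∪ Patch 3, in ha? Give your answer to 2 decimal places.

By inclusion–exclusion:
Individual areas: |Patch 1| = 3, |Patch 2| = 55, |Patch 3| = 132.
|Patch 1∩Patch 2| = 2.8333.
|Patch 1∩Patch 3| = 2.3333.
|Patch 2∩Patch 3|: x∈[1,11], y∈[3,8] → 10·5 = 50.
|Patch 1∩Patch 2∩Patch 3| = 2.3333.
|Patch 1 ∪ Patch 2 ∪ Patch 3| = 190 − 55.1667 + 2.3333 = 137.17.

137.17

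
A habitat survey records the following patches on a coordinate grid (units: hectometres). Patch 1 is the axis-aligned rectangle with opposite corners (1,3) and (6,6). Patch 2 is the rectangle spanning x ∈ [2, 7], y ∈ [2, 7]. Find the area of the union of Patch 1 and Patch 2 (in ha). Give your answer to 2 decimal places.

By inclusion–exclusion:
Individual areas: |Patch 1| = 15, |Patch 2| = 25.
|Patch 1∩Patch 2|: x∈[2,6], y∈[3,6] → 4·3 = 12.
|Patch 1 ∪ Patch 2| = 40 − 12 = 28.00.

28.00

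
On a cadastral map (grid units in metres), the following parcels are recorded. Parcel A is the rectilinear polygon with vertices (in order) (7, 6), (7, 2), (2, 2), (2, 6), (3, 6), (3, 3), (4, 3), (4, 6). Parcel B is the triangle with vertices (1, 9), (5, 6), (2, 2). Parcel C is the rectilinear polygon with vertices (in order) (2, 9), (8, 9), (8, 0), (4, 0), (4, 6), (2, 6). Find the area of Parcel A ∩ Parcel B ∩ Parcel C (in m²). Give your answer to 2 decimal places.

0.67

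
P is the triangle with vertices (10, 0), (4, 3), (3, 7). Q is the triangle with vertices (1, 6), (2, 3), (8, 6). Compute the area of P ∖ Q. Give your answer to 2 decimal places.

8.15

|P| = 10.5, |P∩Q| = 2.3472.
|P ∖ Q| = |P| − |P∩Q| = 10.5 − 2.3472 = 8.15.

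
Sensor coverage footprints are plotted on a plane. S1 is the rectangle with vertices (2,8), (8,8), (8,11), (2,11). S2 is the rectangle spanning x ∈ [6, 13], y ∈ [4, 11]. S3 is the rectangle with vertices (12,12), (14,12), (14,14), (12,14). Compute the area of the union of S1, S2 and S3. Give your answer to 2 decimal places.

By inclusion–exclusion:
Individual areas: |S1| = 18, |S2| = 49, |S3| = 4.
|S1∩S2|: x∈[6,8], y∈[8,11] → 2·3 = 6.
|S1∩S3| = 0 (no overlap).
|S2∩S3| = 0 (no overlap).
|S1∩S2∩S3| = 0.
|S1 ∪ S2 ∪ S3| = 71 − 6 + 0 = 65.00.

65.00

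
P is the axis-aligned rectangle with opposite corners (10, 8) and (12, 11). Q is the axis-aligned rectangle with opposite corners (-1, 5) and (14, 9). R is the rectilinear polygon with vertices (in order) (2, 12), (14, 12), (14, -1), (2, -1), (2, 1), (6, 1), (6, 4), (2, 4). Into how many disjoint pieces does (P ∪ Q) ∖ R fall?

(P ∪ Q) ∖ R is a single connected region.

1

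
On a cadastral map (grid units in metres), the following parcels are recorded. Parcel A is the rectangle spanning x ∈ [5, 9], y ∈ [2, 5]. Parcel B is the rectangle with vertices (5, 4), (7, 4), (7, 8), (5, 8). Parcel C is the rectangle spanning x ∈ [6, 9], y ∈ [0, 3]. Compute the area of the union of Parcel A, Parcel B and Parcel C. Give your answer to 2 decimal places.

24.00

By inclusion–exclusion:
Individual areas: |Parcel A| = 12, |Parcel B| = 8, |Parcel C| = 9.
|Parcel A∩Parcel B|: x∈[5,7], y∈[4,5] → 2·1 = 2.
|Parcel A∩Parcel C|: x∈[6,9], y∈[2,3] → 3·1 = 3.
|Parcel B∩Parcel C| = 0 (no overlap).
|Parcel A∩Parcel B∩Parcel C| = 0.
|Parcel A ∪ Parcel B ∪ Parcel C| = 29 − 5 + 0 = 24.00.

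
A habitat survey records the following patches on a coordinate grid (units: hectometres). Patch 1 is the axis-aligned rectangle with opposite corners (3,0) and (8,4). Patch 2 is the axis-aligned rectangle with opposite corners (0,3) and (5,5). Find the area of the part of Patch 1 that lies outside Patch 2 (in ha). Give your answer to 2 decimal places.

|Patch 1∩Patch 2|: x∈[3,5], y∈[3,4] → 2·1 = 2.
|Patch 1| = 20.
|Patch 1 ∖ Patch 2| = |Patch 1| − |Patch 1∩Patch 2| = 20 − 2 = 18.00.

18.00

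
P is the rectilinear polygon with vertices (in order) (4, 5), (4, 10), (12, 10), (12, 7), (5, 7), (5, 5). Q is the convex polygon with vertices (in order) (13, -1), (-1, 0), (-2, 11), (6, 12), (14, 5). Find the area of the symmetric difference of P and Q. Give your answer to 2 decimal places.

145.50

|P| = 26, |Q| = 159.5, |P∩Q| = 20.
|P △ Q| = |P| + |Q| − 2·|P∩Q| = 26 + 159.5 − 40 = 145.50.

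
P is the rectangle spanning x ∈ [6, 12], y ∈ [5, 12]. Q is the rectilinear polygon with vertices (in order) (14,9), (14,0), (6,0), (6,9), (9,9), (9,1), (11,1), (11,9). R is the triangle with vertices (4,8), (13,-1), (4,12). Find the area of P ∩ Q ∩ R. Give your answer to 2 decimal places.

5.35

The intersection is the polygon with vertices (6.077,9), (8.846,5), (7,5), (6,6), (6,9).
By the shoelace formula its area is 5.35.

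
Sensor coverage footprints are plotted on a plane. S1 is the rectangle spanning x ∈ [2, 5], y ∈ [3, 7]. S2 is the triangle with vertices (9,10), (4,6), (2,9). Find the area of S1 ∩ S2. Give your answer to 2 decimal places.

The intersection is the polygon with vertices (5,7), (5,6.8), (4,6), (3.333,7).
By the shoelace formula its area is 0.93.

0.93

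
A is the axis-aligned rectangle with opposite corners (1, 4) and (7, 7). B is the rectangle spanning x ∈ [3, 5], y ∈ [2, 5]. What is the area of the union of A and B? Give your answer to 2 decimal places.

22.00

By inclusion–exclusion:
Individual areas: |A| = 18, |B| = 6.
|A∩B|: x∈[3,5], y∈[4,5] → 2·1 = 2.
|A ∪ B| = 24 − 2 = 22.00.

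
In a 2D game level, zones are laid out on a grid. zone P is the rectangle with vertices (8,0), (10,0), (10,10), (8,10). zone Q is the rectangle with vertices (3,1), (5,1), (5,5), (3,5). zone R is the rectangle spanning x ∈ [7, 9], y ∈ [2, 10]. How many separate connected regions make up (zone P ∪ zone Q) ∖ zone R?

2

(zone P ∪ zone Q) ∖ zone R splits into 2 disjoint pieces (area 12, area 8).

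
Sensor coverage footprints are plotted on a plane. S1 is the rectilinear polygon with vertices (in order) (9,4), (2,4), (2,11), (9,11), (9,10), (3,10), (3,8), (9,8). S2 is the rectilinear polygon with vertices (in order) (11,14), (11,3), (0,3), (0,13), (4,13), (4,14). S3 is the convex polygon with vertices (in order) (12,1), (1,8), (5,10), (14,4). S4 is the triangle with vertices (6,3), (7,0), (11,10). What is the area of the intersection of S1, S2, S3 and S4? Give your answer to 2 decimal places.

3.39

The intersection is the polygon with vertices (9,5), (8.6,4), (7.286,4), (6.893,4.25), (9,7.2).
By the shoelace formula its area is 3.39.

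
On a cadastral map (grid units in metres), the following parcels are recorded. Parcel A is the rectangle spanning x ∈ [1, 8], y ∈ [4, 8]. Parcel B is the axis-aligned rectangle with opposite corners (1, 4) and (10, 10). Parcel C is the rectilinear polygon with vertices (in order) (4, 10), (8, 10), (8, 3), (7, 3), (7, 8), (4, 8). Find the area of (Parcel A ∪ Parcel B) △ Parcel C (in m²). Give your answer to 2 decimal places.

|Parcel A ∪ Parcel B| = 54.
|(Parcel A ∪ Parcel B) ∩ Parcel C| = 12.
|(Parcel A ∪ Parcel B) △ Parcel C| = 54 + 13 − 24 = 43.00.

43.00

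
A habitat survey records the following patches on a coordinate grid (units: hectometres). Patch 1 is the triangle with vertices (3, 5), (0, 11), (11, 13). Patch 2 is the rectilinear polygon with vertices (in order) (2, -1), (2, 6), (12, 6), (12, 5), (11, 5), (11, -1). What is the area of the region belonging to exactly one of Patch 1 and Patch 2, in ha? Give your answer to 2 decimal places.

98.50

|Patch 1| = 36, |Patch 2| = 64, |Patch 1∩Patch 2| = 0.75.
|Patch 1 △ Patch 2| = |Patch 1| + |Patch 2| − 2·|Patch 1∩Patch 2| = 36 + 64 − 1.5 = 98.50.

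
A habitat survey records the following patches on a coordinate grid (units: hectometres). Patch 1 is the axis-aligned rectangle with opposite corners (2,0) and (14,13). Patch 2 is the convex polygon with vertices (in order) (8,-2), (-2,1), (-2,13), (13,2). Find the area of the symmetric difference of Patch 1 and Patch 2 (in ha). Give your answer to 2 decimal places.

145.77

|Patch 1| = 156, |Patch 2| = 117.5, |Patch 1∩Patch 2| = 63.8667.
|Patch 1 △ Patch 2| = |Patch 1| + |Patch 2| − 2·|Patch 1∩Patch 2| = 156 + 117.5 − 127.7333 = 145.77.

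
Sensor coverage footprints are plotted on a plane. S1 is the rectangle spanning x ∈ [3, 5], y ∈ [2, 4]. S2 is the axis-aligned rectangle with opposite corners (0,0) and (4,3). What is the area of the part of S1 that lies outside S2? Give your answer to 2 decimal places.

3.00

|S1∩S2|: x∈[3,4], y∈[2,3] → 1·1 = 1.
|S1| = 4.
|S1 ∖ S2| = |S1| − |S1∩S2| = 4 − 1 = 3.00.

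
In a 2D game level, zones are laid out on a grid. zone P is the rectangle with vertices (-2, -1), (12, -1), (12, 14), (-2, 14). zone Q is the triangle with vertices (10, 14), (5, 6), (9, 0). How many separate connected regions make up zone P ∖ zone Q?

1

zone P ∖ zone Q is a single connected region.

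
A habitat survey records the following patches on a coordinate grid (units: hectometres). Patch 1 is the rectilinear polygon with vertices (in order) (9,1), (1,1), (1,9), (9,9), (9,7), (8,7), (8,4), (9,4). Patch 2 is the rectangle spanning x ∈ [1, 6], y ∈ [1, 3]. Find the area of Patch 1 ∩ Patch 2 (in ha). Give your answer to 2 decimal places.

10.00

The intersection is the polygon with vertices (1,1), (1,3), (6,3), (6,1).
By the shoelace formula its area is 10.00.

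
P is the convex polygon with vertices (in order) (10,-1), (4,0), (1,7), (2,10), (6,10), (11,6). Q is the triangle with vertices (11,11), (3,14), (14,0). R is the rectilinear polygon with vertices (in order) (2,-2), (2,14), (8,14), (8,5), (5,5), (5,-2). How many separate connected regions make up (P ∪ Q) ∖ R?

(P ∪ Q) ∖ R splits into 2 disjoint pieces (area 2.6667, area 61.1646).

2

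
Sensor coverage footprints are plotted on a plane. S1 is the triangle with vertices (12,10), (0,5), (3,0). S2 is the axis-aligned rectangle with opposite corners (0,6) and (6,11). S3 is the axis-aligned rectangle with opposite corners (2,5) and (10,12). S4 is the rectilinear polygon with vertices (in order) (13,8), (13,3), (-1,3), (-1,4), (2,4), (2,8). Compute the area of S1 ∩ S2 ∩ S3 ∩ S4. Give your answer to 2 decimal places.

The intersection is the polygon with vertices (2.4,6), (6,7.5), (6,6).
By the shoelace formula its area is 2.70.

2.70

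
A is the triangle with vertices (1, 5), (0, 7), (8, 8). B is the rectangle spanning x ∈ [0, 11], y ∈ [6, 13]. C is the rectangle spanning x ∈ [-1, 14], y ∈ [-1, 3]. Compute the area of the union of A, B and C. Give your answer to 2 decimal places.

138.42

By inclusion–exclusion:
Individual areas: |A| = 8.5, |B| = 77, |C| = 60.
|A∩B| = 7.0833.
|A∩C| = 0.
|B∩C| = 0 (no overlap).
|A∩B∩C| = 0.
|A ∪ B ∪ C| = 145.5 − 7.0833 + 0 = 138.42.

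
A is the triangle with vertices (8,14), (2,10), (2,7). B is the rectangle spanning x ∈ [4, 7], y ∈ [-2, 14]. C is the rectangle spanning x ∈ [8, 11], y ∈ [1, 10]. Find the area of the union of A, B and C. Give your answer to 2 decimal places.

By inclusion–exclusion:
Individual areas: |A| = 9, |B| = 48, |C| = 27.
|A∩B| = 3.75.
|A∩C| = 0.
|B∩C| = 0 (no overlap).
|A∩B∩C| = 0.
|A ∪ B ∪ C| = 84 − 3.75 + 0 = 80.25.

80.25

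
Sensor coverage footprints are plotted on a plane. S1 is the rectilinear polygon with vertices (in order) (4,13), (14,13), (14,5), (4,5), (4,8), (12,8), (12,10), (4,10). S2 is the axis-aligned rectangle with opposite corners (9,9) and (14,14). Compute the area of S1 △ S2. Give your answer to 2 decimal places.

55.00

|S1| = 64, |S2| = 25, |S1∩S2| = 17.
|S1 △ S2| = |S1| + |S2| − 2·|S1∩S2| = 64 + 25 − 34 = 55.00.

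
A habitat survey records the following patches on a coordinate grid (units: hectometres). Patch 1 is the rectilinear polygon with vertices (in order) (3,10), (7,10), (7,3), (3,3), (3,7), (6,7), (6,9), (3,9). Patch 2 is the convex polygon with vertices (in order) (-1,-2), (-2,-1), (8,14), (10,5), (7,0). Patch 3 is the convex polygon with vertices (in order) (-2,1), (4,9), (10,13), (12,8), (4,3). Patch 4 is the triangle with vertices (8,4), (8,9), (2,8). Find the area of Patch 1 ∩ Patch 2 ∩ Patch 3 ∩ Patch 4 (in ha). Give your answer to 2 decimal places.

5.82

The intersection is the polygon with vertices (6.839,4.774), (3.5,7), (6,7), (6,8.667), (7,8.833), (7,4.875).
By the shoelace formula its area is 5.82.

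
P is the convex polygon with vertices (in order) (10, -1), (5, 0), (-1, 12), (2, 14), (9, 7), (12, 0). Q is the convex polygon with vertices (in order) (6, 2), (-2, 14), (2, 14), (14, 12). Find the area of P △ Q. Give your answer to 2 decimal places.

81.70

|P| = 90.5, |Q| = 92, |P∩Q| = 50.4007.
|P △ Q| = |P| + |Q| − 2·|P∩Q| = 90.5 + 92 − 100.8014 = 81.70.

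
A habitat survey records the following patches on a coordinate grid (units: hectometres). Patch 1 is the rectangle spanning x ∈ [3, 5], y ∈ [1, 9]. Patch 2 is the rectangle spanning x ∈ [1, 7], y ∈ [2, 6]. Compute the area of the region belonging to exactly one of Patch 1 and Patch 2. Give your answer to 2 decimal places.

24.00

|Patch 1∩Patch 2|: x∈[3,5], y∈[2,6] → 2·4 = 8.
|Patch 1 △ Patch 2| = |Patch 1| + |Patch 2| − 2·|Patch 1∩Patch 2| = 16 + 24 − 16 = 24.00.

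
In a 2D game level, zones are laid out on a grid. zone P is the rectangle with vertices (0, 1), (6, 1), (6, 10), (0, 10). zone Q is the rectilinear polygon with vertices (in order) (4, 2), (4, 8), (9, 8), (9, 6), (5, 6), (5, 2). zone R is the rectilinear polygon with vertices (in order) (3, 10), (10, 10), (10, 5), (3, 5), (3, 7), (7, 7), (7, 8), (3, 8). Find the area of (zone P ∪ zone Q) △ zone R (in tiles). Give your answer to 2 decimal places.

57.00

|zone P ∪ zone Q| = 60.
|(zone P ∪ zone Q) ∩ zone R| = 17.
|(zone P ∪ zone Q) △ zone R| = 60 + 31 − 34 = 57.00.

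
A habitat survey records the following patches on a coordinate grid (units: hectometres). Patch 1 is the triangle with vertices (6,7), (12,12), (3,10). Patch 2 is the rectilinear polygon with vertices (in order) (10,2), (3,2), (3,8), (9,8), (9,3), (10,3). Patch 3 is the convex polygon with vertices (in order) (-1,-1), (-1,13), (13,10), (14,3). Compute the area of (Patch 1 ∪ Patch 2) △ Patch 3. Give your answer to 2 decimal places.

104.36

|Patch 1 ∪ Patch 2| = 52.4.
|(Patch 1 ∪ Patch 2) ∩ Patch 3| = 50.2693.
|(Patch 1 ∪ Patch 2) △ Patch 3| = 52.4 + 152.5 − 100.5386 = 104.36.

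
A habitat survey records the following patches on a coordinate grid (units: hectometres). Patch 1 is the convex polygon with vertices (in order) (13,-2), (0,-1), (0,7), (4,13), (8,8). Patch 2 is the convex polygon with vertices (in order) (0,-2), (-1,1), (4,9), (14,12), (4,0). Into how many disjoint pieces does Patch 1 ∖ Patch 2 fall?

2

Patch 1 ∖ Patch 2 splits into 2 disjoint pieces (area 39.3667, area 21.9613).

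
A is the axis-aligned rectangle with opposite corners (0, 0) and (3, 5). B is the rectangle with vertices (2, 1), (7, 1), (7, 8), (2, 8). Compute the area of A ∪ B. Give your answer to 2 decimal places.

By inclusion–exclusion:
Individual areas: |A| = 15, |B| = 35.
|A∩B|: x∈[2,3], y∈[1,5] → 1·4 = 4.
|A ∪ B| = 50 − 4 = 46.00.

46.00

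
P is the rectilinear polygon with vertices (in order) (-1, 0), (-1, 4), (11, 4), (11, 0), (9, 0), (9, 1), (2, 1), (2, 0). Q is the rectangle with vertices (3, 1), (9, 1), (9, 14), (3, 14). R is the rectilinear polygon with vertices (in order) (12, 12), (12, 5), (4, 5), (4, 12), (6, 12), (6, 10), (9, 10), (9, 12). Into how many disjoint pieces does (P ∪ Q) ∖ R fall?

1

(P ∪ Q) ∖ R is a single connected region.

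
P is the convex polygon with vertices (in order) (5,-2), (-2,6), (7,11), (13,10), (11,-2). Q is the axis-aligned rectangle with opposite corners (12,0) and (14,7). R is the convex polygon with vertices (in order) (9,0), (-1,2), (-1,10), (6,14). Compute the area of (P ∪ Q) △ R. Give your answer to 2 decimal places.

|P ∪ Q| = 142.75.
|(P ∪ Q) ∩ R| = 64.9606.
|(P ∪ Q) △ R| = 142.75 + 95 − 129.9212 = 107.83.

107.83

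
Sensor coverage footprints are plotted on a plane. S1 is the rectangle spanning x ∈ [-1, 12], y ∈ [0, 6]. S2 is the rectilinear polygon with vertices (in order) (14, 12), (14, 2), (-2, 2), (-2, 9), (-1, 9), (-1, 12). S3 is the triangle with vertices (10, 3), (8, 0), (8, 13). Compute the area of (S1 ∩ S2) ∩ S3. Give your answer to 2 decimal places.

The region (S1 ∩ S2) ∩ S3 is the polygon with vertices (9.4,6), (10,3), (9.333,2), (8,2), (8,6).
By the shoelace formula its area is 6.77.

6.77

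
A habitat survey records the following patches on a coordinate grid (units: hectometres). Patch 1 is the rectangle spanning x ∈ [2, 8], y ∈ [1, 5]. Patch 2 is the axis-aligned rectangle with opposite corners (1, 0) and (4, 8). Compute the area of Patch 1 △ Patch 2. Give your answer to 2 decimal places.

32.00

|Patch 1∩Patch 2|: x∈[2,4], y∈[1,5] → 2·4 = 8.
|Patch 1 △ Patch 2| = |Patch 1| + |Patch 2| − 2·|Patch 1∩Patch 2| = 24 + 24 − 16 = 32.00.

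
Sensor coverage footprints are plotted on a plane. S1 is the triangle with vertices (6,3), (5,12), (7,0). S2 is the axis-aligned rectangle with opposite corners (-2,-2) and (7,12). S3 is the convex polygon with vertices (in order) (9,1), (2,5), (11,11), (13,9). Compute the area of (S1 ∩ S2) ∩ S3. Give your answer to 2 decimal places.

The region (S1 ∩ S2) ∩ S3 is the polygon with vertices (6.605,2.368), (6.118,2.647), (6,3), (5.517,7.345), (5.75,7.5).
By the shoelace formula its area is 1.90.

1.90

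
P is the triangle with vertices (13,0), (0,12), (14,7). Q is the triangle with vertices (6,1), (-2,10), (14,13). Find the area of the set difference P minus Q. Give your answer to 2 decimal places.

27.58

|P| = 51.5, |P∩Q| = 23.9173.
|P ∖ Q| = |P| − |P∩Q| = 51.5 − 23.9173 = 27.58.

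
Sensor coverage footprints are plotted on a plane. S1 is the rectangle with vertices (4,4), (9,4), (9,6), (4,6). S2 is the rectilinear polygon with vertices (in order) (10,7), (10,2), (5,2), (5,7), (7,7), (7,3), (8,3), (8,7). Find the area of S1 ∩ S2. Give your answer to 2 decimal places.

6.00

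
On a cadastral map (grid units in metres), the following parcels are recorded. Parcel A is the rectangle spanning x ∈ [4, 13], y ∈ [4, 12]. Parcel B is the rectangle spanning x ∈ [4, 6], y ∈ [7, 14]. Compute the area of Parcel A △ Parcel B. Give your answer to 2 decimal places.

66.00

|Parcel A∩Parcel B|: x∈[4,6], y∈[7,12] → 2·5 = 10.
|Parcel A △ Parcel B| = |Parcel A| + |Parcel B| − 2·|Parcel A∩Parcel B| = 72 + 14 − 20 = 66.00.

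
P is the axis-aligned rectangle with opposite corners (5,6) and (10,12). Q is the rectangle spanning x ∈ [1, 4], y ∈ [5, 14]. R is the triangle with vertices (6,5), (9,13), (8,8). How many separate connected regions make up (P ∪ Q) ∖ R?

3

(P ∪ Q) ∖ R splits into 3 disjoint pieces (area 11.7333, area 15, area 27).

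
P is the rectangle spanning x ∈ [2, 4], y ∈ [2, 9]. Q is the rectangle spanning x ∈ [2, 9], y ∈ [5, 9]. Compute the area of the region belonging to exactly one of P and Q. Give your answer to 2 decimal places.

|P∩Q|: x∈[2,4], y∈[5,9] → 2·4 = 8.
|P △ Q| = |P| + |Q| − 2·|P∩Q| = 14 + 28 − 16 = 26.00.

26.00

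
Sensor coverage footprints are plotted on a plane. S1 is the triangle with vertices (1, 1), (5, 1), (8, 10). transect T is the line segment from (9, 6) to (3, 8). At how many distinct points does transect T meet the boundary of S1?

2

The segment meets the boundary at (5.735,7.088), (6.9,6.7).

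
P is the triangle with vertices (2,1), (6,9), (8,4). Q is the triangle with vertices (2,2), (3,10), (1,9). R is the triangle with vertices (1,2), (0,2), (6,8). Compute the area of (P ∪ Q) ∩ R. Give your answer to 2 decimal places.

|P ∪ Q| = 25.5.
|(P ∪ Q) ∩ R| = 0.47.

0.47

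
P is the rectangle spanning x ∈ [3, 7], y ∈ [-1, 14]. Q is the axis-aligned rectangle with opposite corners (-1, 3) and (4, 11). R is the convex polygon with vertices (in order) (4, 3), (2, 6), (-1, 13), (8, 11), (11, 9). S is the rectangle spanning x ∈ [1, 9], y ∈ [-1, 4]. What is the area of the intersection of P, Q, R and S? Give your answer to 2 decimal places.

The intersection is the polygon with vertices (4,3), (3.333,4), (4,4).
By the shoelace formula its area is 0.33.

0.33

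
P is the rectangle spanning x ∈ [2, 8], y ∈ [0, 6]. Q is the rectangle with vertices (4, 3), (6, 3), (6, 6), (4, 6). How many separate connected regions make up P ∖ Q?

1

P ∖ Q is a single connected region.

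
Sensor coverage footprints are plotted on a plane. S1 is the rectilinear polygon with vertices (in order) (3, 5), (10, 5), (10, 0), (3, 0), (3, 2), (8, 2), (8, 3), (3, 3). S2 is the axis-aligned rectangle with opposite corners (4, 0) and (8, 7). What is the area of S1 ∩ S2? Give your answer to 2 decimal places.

16.00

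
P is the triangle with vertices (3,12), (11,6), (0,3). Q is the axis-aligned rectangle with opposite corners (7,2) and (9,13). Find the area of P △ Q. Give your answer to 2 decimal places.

54.73

|P| = 45, |Q| = 22, |P∩Q| = 6.1364.
|P △ Q| = |P| + |Q| − 2·|P∩Q| = 45 + 22 − 12.2727 = 54.73.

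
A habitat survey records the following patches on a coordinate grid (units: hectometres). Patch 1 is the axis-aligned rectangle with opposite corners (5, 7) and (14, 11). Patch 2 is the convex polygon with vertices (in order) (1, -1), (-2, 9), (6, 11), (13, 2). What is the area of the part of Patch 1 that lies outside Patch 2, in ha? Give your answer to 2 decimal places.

25.90

|Patch 1| = 36, |Patch 1∩Patch 2| = 10.0972.
|Patch 1 ∖ Patch 2| = |Patch 1| − |Patch 1∩Patch 2| = 36 − 10.0972 = 25.90.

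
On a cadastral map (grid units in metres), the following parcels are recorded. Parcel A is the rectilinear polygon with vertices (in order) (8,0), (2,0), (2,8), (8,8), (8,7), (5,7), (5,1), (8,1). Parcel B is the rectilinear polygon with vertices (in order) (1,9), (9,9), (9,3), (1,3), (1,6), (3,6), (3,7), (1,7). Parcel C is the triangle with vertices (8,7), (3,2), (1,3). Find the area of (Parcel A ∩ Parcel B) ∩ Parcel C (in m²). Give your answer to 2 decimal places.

3.79

|Parcel A ∩ Parcel B| = 17.
|(Parcel A ∩ Parcel B) ∩ Parcel C| = 3.79.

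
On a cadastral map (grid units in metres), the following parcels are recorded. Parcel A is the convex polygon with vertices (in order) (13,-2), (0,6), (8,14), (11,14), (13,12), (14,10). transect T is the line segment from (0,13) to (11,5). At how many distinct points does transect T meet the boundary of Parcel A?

1

The segment meets the boundary at (4.053,10.053).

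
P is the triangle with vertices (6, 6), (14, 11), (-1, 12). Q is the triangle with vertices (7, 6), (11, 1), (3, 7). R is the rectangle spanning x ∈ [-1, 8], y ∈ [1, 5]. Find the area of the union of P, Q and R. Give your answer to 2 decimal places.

By inclusion–exclusion:
Individual areas: |P| = 41.5, |Q| = 8, |R| = 36.
|P∩Q| = 0.0872.
|P∩R| = 0.
|Q∩R| = 2.0167.
|P∩Q∩R| = 0.
|P ∪ Q ∪ R| = 85.5 − 2.1039 + 0 = 83.40.

83.40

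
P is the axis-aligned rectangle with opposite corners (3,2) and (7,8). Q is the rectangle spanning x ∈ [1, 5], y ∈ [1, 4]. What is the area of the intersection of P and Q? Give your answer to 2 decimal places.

4.00

|P∩Q|: x∈[3,5], y∈[2,4] → 2·2 = 4.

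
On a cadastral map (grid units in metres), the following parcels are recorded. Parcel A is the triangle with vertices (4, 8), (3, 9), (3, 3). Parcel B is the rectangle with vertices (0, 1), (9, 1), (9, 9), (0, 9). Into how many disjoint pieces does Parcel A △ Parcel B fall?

Parcel A △ Parcel B is a single connected region.

1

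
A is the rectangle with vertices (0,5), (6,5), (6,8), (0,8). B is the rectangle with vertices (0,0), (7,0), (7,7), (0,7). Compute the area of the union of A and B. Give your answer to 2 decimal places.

By inclusion–exclusion:
Individual areas: |A| = 18, |B| = 49.
|A∩B|: x∈[0,6], y∈[5,7] → 6·2 = 12.
|A ∪ B| = 67 − 12 = 55.00.

55.00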